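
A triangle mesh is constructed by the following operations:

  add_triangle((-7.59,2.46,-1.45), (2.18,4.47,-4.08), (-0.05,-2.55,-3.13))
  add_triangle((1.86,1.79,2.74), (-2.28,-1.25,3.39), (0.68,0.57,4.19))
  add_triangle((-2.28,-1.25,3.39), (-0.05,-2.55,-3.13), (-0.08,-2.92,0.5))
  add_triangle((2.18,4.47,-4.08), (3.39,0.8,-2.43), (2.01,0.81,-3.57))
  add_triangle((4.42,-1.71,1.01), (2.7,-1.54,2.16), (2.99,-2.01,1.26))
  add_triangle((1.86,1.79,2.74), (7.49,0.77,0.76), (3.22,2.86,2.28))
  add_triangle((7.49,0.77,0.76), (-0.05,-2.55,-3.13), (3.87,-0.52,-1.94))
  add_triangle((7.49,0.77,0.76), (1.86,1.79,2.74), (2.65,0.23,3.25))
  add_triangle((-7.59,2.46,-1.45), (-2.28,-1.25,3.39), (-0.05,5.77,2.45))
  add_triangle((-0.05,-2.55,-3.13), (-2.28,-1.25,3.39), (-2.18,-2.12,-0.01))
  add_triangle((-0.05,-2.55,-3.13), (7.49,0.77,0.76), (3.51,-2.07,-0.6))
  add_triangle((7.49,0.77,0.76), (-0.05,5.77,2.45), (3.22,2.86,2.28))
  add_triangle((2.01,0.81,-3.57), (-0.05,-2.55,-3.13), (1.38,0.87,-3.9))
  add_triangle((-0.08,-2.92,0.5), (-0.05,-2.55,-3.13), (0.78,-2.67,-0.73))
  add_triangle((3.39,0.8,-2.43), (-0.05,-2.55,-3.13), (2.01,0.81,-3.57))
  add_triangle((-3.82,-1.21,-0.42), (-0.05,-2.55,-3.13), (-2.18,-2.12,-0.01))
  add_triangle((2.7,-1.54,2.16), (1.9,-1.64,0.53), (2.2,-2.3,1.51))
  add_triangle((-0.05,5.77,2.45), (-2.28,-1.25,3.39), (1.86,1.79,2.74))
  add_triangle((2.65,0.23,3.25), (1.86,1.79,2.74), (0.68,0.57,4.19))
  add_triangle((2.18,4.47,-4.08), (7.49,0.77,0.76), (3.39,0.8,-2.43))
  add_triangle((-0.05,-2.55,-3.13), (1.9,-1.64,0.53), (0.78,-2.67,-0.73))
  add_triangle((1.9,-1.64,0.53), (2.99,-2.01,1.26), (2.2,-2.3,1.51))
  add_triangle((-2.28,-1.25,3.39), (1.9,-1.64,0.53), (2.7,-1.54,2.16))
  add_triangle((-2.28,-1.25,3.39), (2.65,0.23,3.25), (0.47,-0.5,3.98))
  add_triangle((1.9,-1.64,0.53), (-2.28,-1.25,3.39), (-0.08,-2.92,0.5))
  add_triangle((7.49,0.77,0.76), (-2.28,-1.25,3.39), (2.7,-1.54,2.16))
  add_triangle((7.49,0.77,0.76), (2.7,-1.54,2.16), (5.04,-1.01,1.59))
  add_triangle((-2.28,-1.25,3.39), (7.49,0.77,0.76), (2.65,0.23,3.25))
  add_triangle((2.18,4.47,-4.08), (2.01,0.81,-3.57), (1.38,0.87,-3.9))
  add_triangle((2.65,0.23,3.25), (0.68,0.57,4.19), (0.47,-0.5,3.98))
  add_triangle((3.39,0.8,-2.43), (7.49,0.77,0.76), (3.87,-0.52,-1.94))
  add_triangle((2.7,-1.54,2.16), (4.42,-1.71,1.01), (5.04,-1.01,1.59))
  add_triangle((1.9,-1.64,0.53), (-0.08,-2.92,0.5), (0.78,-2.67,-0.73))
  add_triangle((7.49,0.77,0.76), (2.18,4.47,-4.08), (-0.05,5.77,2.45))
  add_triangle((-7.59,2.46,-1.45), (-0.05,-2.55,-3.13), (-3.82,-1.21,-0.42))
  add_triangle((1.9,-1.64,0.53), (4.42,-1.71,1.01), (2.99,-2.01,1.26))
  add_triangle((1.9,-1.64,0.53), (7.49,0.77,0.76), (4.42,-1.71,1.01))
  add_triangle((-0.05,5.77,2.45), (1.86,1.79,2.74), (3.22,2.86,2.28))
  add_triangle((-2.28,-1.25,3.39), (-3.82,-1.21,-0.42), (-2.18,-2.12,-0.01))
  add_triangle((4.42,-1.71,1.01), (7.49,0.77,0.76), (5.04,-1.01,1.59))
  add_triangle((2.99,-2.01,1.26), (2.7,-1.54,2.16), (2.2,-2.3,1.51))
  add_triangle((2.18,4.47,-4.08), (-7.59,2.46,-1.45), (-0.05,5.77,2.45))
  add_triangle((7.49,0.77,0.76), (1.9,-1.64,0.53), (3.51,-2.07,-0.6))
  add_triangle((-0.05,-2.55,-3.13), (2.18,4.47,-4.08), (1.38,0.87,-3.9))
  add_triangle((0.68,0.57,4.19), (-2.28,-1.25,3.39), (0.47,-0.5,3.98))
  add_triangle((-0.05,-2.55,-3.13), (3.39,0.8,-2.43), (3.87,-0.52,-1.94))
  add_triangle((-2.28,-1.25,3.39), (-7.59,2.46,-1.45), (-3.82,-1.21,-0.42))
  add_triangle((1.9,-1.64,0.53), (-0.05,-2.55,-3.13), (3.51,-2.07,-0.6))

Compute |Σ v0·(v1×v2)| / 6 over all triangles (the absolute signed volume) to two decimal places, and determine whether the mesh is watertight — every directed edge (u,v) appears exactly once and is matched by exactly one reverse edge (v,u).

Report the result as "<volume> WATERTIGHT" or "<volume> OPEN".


308.79 WATERTIGHT

Per-triangle v0·(v1×v2)/6:
  t1: +35.0304
  t2: +1.1098
  t3: +3.8674
  t4: +4.2811
  t5: +0.7594
  t6: +4.1560
  t7: +3.8301
  t8: +6.0849
  t9: +34.0330
  t10: +1.9905
  t11: +6.4450
  t12: +6.3310
  t13: +1.5664
  t14: +1.4694
  t15: +3.6539
  t16: +3.2142
  t17: -0.4030
  t18: +11.4334
  t19: +2.3104
  t20: +12.2786
  t21: +1.1922
  t22: +0.2161
  t23: +2.4415
  t24: +0.1040
  t25: +3.2785
  t26: +5.8255
  t27: +1.1506
  t28: +3.5877
  t29: +1.7214
  t30: +1.5697
  t31: +4.4931
  t32: +1.2283
  t33: +1.2272
  t34: +44.0212
  t35: +10.6692
  t36: +0.3243
  t37: +0.3754
  t38: +4.2563
  t39: +3.2362
  t40: +1.8431
  t41: +0.4982
  t42: +48.8338
  t43: +3.2139
  t44: +1.1238
  t45: +1.8481
  t46: +3.7598
  t47: +11.0678
  t48: +2.2437
Σ = +308.7923 → |volume| = 308.79

Directed edges: 144 total, each appears once with its reverse present → watertight.


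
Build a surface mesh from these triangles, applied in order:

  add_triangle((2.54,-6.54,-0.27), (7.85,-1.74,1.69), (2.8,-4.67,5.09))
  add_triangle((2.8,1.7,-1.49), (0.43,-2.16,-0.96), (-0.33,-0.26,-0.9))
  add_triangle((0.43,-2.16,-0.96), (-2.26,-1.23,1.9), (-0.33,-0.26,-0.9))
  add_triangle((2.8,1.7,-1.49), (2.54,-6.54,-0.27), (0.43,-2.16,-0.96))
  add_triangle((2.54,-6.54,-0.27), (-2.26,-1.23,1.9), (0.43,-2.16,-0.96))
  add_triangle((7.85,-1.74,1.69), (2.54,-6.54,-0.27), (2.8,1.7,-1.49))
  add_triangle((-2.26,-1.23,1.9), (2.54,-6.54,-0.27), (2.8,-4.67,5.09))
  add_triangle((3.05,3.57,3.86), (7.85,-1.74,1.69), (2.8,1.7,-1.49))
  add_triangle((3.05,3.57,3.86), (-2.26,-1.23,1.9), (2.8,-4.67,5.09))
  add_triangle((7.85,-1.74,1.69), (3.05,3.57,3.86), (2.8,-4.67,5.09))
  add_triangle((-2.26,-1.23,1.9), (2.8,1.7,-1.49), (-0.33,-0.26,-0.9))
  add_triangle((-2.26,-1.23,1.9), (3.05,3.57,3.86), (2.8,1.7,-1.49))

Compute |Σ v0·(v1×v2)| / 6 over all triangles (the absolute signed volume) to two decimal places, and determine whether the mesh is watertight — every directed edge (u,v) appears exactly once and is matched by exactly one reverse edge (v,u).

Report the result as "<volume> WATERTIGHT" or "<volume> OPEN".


Per-triangle v0·(v1×v2)/6:
  t1: +39.4169
  t2: +1.1949
  t3: +1.0436
  t4: +3.9798
  t5: +3.4681
  t6: +18.8455
  t7: +17.8616
  t8: +21.3520
  t9: +20.3434
  t10: +41.8987
  t11: +0.0519
  t12: -0.1955
Σ = +169.2610 → |volume| = 169.26

Directed edges: 36 total, each appears once with its reverse present → watertight.

169.26 WATERTIGHT


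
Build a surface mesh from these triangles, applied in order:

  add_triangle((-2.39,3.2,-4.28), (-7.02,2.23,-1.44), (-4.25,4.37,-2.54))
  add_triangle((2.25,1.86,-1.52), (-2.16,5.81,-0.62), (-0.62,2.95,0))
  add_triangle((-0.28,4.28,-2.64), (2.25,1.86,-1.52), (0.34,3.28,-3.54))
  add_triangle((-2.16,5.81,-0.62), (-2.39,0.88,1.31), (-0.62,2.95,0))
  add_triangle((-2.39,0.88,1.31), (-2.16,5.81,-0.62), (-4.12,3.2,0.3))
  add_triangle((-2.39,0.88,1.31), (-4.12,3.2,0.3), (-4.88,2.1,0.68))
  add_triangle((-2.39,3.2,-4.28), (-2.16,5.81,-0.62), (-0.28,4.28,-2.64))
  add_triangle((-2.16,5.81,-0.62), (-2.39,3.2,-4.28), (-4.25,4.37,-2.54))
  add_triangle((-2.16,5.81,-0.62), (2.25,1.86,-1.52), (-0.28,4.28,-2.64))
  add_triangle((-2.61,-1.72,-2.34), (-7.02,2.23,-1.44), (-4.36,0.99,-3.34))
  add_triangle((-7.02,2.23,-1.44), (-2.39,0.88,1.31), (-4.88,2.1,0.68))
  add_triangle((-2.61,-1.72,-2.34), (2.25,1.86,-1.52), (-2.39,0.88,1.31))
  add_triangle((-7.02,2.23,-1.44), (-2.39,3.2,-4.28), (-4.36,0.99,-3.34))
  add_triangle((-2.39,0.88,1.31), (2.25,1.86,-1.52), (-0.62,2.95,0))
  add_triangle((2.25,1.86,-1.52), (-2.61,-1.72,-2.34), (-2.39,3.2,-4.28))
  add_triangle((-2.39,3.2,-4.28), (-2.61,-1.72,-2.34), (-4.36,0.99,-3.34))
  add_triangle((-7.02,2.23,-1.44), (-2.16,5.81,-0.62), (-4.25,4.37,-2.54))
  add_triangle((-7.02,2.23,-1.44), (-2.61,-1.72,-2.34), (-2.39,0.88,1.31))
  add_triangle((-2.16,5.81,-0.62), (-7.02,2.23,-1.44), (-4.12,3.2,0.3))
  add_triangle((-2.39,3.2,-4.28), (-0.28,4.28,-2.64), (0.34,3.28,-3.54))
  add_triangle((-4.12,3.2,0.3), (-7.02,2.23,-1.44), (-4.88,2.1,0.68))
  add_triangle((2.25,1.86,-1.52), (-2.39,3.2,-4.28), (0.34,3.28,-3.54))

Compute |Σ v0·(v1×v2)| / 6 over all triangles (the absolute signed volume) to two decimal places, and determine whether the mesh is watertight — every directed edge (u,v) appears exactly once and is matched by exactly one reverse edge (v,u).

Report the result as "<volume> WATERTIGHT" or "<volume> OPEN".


Per-triangle v0·(v1×v2)/6:
  t1: +8.6264
  t2: +1.5067
  t3: +2.4187
  t4: +1.2769
  t5: +2.7023
  t6: +1.1008
  t7: +7.5383
  t8: +7.6023
  t9: +4.5408
  t10: +6.4600
  t11: +0.9205
  t12: -4.3441
  t13: +8.7356
  t14: +0.0531
  t15: +6.9966
  t16: +4.7735
  t17: +9.3756
  t18: +5.1142
  t19: +7.2564
  t20: +3.2718
  t21: +2.9830
  t22: +0.2041
Σ = +89.1134 → |volume| = 89.11

Directed edges: 66 total, each appears once with its reverse present → watertight.

89.11 WATERTIGHT


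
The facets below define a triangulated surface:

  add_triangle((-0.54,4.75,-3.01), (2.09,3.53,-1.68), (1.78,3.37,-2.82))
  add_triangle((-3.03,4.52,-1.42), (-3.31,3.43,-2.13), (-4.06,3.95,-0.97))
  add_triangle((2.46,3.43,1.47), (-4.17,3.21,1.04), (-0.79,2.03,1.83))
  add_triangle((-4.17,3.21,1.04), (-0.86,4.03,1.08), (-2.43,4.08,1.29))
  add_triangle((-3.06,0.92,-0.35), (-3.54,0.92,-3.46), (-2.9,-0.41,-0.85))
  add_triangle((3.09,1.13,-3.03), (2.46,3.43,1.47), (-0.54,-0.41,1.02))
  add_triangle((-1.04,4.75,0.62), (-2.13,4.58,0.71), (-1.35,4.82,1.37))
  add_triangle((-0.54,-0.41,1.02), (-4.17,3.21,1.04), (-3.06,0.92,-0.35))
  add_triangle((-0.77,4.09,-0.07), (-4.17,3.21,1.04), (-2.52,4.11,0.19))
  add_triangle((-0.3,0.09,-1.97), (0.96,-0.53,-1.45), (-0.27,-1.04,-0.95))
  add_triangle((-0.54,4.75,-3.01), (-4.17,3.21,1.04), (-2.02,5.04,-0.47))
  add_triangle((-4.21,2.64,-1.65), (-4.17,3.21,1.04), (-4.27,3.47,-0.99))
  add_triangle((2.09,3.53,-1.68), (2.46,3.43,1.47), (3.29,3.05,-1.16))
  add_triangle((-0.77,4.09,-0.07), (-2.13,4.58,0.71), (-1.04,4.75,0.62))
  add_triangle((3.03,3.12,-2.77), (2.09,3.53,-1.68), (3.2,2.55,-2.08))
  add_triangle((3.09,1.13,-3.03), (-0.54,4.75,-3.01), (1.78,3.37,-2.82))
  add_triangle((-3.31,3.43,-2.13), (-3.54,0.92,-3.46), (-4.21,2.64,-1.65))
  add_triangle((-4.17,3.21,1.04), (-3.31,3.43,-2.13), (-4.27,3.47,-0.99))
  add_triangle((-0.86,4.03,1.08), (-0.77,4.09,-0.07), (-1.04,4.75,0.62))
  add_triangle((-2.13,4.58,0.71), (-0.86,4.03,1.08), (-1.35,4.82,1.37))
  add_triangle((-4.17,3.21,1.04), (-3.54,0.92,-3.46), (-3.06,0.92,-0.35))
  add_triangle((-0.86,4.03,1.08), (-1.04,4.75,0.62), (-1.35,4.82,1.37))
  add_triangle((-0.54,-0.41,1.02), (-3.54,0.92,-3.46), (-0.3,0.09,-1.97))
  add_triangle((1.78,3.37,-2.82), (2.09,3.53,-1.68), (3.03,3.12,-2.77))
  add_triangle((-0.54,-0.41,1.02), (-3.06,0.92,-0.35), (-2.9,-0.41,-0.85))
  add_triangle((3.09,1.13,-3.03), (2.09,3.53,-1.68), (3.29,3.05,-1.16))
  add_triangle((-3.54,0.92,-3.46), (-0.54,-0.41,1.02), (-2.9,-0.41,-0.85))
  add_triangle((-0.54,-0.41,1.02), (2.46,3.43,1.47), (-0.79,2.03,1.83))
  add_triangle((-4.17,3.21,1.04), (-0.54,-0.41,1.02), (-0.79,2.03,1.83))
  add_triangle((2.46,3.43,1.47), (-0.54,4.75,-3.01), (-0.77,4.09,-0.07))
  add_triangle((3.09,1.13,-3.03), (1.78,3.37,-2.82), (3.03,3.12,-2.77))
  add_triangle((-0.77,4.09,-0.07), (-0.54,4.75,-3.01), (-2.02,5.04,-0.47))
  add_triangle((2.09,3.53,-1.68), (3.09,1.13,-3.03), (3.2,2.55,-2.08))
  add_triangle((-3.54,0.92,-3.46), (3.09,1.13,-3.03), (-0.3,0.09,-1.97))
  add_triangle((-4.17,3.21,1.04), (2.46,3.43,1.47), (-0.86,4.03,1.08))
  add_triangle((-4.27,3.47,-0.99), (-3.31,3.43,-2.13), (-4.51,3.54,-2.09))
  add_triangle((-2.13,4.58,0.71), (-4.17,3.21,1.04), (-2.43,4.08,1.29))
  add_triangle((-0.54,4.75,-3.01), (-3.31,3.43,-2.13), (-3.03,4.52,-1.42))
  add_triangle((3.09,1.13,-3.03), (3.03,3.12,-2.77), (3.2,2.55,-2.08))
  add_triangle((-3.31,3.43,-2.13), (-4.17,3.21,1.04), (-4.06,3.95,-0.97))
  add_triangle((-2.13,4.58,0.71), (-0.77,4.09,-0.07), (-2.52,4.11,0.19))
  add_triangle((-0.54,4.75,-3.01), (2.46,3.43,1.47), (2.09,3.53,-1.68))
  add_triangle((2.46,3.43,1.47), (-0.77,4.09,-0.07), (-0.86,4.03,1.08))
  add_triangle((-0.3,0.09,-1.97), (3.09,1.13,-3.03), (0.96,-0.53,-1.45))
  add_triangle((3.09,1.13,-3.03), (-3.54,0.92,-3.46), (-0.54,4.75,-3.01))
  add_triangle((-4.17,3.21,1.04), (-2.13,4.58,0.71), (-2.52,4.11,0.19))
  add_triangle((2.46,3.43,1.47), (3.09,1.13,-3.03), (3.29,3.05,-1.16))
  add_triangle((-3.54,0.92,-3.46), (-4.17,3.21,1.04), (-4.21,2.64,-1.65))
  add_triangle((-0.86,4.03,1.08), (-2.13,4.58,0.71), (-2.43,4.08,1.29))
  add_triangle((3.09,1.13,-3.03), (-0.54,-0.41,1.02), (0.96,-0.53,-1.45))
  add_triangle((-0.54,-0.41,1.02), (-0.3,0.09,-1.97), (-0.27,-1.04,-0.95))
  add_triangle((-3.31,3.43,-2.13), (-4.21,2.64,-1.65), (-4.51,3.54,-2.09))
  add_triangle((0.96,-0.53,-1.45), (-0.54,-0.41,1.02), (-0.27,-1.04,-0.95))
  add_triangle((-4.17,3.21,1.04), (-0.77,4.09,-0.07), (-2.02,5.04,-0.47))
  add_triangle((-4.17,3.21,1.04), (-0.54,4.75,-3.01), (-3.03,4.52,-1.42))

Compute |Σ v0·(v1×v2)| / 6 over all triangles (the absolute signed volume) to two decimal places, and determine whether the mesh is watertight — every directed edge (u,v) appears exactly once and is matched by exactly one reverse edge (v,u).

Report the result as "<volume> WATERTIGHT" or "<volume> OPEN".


90.22 OPEN

Per-triangle v0·(v1×v2)/6:
  t1: +2.3037
  t2: +1.3258
  t3: +3.9830
  t4: -0.2719
  t5: +1.9592
  t6: +1.0641
  t7: +0.6350
  t8: +1.5221
  t9: -0.6706
  t10: +0.4446
  t11: +4.6833
  t12: +1.2015
  t13: +2.6354
  t14: +0.5277
  t15: +0.6751
  t16: +2.2185
  t17: +2.7291
  t18: +0.8837
  t19: +0.0657
  t20: -0.1723
  t21: +2.9364
  t22: +0.1423
  t23: +0.5335
  t24: +1.0090
  t25: +0.8585
  t26: +2.5915
  t27: -0.4183
  t28: +1.4002
  t29: +1.8120
  t30: +6.5695
  t31: +1.3951
  t32: +2.2311
  t33: -1.2442
  t34: +1.8694
  t35: +1.6746
  t36: +0.6713
  t37: +1.1232
  t38: +3.2520
  t39: +0.9532
  t40: +0.4786
  t41: +0.7135
  t42: +5.9296
  t43: +2.5380
  t44: +1.0797
  t45: +13.6237
  t46: +1.1657
  t47: +1.0001
  t48: +1.5738
  t49: +0.6941
  t50: +0.2782
  t51: +0.2324
  t52: +0.1095
  t53: +0.1927
  t54: +1.7322
  t55: +1.7729
Σ = +90.2177 → |volume| = 90.22

Directed edges: 165 total; 9 unmatched, e.g. (-4.06,3.95,-0.97)→(-3.03,4.52,-1.42) → open.


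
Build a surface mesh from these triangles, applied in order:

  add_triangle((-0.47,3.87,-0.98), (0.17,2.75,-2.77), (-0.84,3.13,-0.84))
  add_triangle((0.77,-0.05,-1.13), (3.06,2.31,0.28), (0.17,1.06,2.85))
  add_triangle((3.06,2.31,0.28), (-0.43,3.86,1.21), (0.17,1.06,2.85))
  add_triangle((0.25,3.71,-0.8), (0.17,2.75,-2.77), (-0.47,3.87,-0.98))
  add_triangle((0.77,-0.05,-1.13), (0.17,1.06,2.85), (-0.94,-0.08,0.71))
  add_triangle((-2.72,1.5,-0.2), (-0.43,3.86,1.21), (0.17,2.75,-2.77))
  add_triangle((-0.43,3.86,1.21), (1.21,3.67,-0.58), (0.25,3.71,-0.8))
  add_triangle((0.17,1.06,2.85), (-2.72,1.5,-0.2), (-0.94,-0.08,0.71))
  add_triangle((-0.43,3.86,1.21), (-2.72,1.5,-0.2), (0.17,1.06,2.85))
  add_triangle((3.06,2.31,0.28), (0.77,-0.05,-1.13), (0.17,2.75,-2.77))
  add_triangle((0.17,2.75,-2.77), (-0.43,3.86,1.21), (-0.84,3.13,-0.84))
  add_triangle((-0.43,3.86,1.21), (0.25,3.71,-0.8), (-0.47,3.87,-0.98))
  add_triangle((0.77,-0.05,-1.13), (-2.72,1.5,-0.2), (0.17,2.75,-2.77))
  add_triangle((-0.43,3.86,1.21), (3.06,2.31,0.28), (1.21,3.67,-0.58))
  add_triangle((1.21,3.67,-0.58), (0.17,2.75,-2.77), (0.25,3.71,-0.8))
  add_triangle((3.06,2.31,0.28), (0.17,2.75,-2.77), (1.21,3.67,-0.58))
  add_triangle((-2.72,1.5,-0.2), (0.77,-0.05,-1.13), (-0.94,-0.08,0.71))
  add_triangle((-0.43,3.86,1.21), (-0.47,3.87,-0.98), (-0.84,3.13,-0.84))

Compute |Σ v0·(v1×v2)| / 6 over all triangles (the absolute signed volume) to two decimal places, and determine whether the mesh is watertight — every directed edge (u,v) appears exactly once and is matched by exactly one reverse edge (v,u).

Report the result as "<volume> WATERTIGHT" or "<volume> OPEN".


31.23 WATERTIGHT

Per-triangle v0·(v1×v2)/6:
  t1: +0.6305
  t2: +0.3422
  t3: +5.4555
  t4: +0.9823
  t5: -0.0359
  t6: +6.1705
  t7: +1.3059
  t8: +1.1772
  t9: +4.0108
  t10: +2.5019
  t11: -1.7061
  t12: +0.9850
  t13: +1.0572
  t14: +3.2305
  t15: +1.2939
  t16: +2.9925
  t17: +0.1896
  t18: +0.6477
Σ = +31.2311 → |volume| = 31.23

Directed edges: 54 total, each appears once with its reverse present → watertight.


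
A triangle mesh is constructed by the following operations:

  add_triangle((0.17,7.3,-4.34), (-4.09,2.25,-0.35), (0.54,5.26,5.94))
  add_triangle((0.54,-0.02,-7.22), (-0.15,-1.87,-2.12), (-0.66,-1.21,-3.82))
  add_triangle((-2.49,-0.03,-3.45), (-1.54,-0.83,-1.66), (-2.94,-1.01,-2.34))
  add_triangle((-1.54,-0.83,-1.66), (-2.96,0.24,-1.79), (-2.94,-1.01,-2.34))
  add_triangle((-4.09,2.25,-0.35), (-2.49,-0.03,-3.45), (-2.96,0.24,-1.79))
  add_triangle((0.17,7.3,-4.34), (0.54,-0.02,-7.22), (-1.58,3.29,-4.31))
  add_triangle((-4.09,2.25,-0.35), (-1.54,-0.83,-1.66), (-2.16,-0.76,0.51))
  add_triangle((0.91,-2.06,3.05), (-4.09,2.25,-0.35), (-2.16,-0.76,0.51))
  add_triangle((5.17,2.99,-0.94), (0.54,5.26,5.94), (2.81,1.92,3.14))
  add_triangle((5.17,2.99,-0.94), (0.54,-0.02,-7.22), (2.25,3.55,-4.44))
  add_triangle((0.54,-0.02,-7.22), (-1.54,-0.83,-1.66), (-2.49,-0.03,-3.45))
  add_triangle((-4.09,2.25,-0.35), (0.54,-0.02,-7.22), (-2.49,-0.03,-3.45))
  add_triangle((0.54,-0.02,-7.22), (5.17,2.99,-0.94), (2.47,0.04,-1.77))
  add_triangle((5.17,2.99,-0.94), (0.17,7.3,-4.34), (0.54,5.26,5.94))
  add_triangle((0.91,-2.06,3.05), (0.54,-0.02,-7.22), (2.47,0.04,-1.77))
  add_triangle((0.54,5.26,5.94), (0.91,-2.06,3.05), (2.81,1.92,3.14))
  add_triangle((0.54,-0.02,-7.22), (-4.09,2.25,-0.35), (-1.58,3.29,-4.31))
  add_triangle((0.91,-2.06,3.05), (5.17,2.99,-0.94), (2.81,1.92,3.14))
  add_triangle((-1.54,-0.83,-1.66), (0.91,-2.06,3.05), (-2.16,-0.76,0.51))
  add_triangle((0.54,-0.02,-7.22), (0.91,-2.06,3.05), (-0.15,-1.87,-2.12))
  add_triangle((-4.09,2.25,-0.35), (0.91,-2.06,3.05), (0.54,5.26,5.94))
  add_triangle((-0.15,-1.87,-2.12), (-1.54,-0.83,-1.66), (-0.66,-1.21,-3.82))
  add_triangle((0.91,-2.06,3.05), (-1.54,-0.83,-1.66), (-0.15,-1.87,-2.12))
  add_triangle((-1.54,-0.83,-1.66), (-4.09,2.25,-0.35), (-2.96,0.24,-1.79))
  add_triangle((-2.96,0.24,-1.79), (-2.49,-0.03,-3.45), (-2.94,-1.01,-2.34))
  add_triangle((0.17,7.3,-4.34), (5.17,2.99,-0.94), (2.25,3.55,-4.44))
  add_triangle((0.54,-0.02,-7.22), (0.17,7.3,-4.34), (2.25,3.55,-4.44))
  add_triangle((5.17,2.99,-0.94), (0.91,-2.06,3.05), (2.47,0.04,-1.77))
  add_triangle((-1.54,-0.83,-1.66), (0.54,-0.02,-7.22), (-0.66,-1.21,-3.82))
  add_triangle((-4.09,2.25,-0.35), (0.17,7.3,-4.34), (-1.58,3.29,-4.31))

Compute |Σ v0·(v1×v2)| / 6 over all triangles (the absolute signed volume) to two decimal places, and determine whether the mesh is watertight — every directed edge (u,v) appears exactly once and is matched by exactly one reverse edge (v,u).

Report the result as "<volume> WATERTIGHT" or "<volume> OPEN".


Per-triangle v0·(v1×v2)/6:
  t1: +46.1995
  t2: +1.6760
  t3: +0.3922
  t4: -0.1840
  t5: +1.5971
  t6: +16.1242
  t7: +2.8240
  t8: +3.2086
  t9: +14.0306
  t10: +14.9539
  t11: +2.6885
  t12: +7.5448
  t13: +8.1424
  t14: +55.8404
  t15: +5.8799
  t16: +11.3597
  t17: +11.2021
  t18: +8.9531
  t19: +2.0726
  t20: +3.3210
  t21: +17.5236
  t22: +0.9981
  t23: +2.2321
  t24: +0.3106
  t25: +1.1331
  t26: +16.6640
  t27: +17.5381
  t28: +6.7907
  t29: +1.4626
  t30: +13.8548
Σ = +296.3343 → |volume| = 296.33

Directed edges: 90 total, each appears once with its reverse present → watertight.

296.33 WATERTIGHT


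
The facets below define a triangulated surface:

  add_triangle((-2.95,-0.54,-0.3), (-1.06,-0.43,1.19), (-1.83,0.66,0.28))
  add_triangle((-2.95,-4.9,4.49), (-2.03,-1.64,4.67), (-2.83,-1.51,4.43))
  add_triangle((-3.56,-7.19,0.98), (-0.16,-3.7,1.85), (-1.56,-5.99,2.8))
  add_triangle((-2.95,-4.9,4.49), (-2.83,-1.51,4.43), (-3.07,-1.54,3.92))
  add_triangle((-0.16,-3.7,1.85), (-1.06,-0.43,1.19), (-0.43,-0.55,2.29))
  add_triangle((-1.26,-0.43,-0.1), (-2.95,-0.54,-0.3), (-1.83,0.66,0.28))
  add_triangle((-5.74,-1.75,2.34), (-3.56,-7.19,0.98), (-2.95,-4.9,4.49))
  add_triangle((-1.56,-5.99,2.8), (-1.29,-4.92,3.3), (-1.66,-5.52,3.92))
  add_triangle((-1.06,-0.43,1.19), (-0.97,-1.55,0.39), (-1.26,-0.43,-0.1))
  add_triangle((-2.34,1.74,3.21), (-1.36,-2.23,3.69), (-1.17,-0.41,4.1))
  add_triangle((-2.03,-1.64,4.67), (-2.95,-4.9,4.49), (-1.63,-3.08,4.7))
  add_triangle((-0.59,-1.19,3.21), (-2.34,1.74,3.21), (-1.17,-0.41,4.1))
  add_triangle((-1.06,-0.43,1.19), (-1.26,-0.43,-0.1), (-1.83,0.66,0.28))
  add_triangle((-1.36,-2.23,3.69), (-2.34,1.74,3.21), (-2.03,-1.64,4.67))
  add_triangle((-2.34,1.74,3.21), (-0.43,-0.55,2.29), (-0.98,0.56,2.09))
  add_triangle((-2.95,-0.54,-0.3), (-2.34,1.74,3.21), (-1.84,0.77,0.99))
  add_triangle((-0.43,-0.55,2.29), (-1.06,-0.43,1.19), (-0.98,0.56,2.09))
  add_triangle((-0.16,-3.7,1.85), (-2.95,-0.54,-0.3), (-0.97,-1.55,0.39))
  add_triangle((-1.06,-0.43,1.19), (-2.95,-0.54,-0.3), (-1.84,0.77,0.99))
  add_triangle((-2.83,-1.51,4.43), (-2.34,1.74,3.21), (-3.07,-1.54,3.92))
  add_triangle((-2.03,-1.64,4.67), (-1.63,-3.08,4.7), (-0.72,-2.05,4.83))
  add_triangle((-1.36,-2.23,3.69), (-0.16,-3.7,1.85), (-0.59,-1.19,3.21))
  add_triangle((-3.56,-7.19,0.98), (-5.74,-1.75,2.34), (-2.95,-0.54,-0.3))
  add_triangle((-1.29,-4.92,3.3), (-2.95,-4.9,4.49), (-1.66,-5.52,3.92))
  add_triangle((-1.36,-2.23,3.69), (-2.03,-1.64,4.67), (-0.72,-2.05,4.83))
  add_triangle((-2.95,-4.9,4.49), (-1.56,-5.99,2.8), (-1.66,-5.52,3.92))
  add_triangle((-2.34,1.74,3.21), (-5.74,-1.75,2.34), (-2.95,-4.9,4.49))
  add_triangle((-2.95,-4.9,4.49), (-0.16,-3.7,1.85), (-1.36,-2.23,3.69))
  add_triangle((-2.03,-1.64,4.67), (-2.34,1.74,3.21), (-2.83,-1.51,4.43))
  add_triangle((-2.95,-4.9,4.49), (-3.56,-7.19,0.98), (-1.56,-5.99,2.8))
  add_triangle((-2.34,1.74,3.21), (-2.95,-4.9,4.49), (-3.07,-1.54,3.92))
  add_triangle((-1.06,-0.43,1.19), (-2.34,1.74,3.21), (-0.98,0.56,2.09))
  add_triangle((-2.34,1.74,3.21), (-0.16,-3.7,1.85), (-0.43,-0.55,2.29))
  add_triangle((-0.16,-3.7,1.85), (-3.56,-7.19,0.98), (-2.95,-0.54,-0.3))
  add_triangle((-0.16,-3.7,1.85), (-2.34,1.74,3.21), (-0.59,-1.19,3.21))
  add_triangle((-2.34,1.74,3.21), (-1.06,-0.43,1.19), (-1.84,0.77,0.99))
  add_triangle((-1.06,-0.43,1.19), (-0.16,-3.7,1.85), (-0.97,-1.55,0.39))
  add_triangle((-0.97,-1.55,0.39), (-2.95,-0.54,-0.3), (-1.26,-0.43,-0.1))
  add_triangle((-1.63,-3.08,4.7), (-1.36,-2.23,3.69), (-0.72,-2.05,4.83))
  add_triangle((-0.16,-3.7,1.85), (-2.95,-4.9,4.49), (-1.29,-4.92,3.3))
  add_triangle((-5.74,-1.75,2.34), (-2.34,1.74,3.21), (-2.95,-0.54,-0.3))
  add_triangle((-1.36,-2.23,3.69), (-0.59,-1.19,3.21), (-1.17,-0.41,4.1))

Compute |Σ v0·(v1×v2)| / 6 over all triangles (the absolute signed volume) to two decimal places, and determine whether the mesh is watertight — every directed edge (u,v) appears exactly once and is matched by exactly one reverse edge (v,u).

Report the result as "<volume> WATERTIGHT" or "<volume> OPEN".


Per-triangle v0·(v1×v2)/6:
  t1: +0.6890
  t2: +2.3746
  t3: +1.7072
  t4: +1.3953
  t5: -1.0498
  t6: -0.0594
  t7: +21.0024
  t8: +0.2105
  t9: -0.3195
  t10: +2.2432
  t11: +2.1790
  t12: -0.3864
  t13: -0.3498
  t14: -0.1423
  t15: +0.1411
  t16: +0.6214
  t17: -0.3714
  t18: +0.3774
  t19: -0.8428
  t20: +1.2275
  t21: +1.4211
  t22: +1.1825
  t23: +8.9374
  t24: -0.0872
  t25: -0.9359
  t26: +1.7504
  t27: +16.3503
  t28: +2.7583
  t29: +1.9846
  t30: +7.6842
  t31: -1.4670
  t32: -0.3716
  t33: +1.9791
  t34: -3.5774
  t35: -2.5398
  t36: -0.6672
  t37: -0.7902
  t38: +0.0289
  t39: -0.2109
  t40: -0.0632
  t41: +4.3025
  t42: +0.5969
Σ = +68.9131 → |volume| = 68.91

Directed edges: 126 total; 6 unmatched, e.g. (-0.16,-3.7,1.85)→(-1.56,-5.99,2.8) → open.

68.91 OPEN


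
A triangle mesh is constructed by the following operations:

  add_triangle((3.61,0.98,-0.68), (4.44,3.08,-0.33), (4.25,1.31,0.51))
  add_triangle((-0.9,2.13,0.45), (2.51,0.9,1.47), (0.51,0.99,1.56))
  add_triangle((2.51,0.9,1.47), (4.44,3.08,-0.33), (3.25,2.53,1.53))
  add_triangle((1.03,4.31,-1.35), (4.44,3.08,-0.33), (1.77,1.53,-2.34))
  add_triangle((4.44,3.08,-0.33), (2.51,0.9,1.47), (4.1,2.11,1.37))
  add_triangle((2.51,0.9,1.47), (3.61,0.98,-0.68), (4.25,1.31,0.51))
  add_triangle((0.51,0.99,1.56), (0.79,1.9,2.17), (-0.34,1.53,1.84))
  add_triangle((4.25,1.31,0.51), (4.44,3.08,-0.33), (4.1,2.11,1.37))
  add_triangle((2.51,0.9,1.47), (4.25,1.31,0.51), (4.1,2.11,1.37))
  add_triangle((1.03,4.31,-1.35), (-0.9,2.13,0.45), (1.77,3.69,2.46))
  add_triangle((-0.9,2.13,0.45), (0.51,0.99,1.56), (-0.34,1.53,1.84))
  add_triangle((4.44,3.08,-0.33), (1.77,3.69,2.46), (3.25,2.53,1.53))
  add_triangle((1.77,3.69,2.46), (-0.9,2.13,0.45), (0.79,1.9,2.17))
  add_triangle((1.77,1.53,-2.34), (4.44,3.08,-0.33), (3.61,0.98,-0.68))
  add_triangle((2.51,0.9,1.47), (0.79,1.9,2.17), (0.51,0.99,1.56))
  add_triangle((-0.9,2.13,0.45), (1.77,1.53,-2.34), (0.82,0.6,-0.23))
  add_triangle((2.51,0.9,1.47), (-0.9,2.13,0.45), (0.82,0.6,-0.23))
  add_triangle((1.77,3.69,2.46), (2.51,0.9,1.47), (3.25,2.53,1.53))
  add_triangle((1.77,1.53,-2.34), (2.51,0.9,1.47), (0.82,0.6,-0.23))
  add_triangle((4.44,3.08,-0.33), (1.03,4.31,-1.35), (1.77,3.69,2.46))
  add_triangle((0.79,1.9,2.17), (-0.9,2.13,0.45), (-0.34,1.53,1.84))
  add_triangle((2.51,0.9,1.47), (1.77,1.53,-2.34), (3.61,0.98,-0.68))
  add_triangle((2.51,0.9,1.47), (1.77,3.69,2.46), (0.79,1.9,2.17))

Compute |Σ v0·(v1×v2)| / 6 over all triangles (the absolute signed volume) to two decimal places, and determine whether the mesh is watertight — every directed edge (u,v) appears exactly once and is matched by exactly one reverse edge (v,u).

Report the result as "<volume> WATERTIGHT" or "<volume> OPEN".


29.59 OPEN

Per-triangle v0·(v1×v2)/6:
  t1: +1.4306
  t2: -0.9643
  t3: +1.4404
  t4: +5.5912
  t5: -0.1425
  t6: +0.0103
  t7: +0.1356
  t8: +1.5815
  t9: +0.6220
  t10: +4.3725
  t11: -0.3529
  t12: +2.6994
  t13: +1.1400
  t14: +2.5830
  t15: +0.2766
  t16: -0.7089
  t17: -0.8538
  t18: +1.2898
  t19: -0.1662
  t20: +9.2155
  t21: +0.6652
  t22: -1.4907
  t23: +1.2195
Σ = +29.5941 → |volume| = 29.59

Directed edges: 69 total; 3 unmatched, e.g. (1.77,1.53,-2.34)→(1.03,4.31,-1.35) → open.


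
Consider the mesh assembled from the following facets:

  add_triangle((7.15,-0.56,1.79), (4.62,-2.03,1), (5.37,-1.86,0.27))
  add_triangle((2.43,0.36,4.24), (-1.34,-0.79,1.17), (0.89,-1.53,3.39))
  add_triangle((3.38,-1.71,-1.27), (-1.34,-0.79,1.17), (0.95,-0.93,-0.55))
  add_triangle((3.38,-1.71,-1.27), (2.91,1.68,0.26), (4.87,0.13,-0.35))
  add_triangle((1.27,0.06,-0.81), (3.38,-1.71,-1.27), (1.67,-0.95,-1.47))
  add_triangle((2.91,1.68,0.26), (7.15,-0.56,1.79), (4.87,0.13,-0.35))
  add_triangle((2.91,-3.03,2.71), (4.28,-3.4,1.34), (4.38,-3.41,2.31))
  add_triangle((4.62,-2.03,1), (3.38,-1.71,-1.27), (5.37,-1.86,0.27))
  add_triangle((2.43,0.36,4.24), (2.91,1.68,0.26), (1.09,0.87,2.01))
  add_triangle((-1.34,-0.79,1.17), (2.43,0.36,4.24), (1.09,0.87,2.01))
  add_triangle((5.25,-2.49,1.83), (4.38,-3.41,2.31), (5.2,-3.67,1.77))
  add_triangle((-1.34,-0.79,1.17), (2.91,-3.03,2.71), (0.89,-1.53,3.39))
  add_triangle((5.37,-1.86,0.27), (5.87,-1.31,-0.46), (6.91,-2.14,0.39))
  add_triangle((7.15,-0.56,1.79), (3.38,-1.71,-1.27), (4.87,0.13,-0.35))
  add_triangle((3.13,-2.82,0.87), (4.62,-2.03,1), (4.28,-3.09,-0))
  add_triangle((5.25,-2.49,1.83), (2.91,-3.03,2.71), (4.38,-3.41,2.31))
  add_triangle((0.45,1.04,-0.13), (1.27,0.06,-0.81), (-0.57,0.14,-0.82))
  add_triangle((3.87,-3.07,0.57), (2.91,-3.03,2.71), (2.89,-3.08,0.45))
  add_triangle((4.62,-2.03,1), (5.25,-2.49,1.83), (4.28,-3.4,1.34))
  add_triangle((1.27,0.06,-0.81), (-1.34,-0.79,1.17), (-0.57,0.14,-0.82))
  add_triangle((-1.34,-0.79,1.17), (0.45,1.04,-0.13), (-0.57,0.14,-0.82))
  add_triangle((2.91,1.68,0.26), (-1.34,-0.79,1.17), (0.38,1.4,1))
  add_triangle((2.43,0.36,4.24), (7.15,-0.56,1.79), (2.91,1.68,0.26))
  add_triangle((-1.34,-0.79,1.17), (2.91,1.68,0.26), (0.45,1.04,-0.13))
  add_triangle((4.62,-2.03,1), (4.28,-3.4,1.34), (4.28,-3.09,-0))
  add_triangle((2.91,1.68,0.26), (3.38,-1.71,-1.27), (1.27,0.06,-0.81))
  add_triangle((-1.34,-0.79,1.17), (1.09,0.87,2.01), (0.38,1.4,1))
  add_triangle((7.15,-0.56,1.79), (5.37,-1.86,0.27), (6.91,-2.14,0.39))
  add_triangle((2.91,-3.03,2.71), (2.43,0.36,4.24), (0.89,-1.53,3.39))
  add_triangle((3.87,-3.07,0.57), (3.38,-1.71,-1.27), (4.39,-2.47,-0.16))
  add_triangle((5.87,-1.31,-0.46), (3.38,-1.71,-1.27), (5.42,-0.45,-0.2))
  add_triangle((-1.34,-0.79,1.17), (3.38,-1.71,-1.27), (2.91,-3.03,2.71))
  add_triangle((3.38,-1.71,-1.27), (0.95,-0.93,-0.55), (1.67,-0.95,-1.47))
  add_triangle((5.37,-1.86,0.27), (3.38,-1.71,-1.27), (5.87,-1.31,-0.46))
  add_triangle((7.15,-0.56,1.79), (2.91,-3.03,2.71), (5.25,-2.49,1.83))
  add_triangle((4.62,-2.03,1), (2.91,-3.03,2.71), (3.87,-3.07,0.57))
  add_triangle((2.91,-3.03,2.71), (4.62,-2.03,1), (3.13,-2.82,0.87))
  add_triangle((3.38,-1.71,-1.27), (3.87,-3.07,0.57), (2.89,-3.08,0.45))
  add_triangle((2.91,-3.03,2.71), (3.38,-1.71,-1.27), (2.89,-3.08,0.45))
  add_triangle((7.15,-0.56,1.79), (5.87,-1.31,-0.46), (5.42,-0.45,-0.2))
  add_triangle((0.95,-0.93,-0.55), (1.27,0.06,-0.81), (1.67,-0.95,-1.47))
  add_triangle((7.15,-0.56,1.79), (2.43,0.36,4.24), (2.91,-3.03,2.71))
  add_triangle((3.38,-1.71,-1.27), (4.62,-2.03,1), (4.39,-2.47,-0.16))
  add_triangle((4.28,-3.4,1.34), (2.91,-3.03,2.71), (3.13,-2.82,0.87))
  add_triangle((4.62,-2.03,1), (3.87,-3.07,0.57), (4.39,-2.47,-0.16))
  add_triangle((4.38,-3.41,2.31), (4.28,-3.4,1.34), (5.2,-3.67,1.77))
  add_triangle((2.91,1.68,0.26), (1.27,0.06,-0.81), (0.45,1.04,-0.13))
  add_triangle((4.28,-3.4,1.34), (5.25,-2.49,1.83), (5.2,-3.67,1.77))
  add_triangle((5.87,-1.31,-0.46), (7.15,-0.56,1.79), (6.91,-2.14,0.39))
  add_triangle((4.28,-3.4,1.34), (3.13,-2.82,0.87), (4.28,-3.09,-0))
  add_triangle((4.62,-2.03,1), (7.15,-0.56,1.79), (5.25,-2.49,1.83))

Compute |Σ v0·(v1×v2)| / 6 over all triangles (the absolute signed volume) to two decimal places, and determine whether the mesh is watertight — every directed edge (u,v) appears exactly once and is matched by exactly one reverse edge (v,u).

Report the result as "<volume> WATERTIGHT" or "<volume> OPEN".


Per-triangle v0·(v1×v2)/6:
  t1: +1.8671
  t2: +1.9211
  t3: +0.3284
  t4: +0.6503
  t5: +0.3531
  t6: +3.2822
  t7: +0.5701
  t8: +0.9244
  t9: +1.4371
  t10: +1.0325
  t11: +0.8746
  t12: +2.0070
  t13: +0.1988
  t14: +3.9923
  t15: -1.2098
  t16: +0.8465
  t17: +0.2608
  t18: +1.1474
  t19: +0.7532
  t20: +0.1709
  t21: +0.2559
  t22: -0.7462
  t23: +8.5642
  t24: +0.4867
  t25: +1.4690
  t26: +1.1266
  t27: +0.7102
  t28: +0.2514
  t29: +4.1686
  t30: +0.6492
  t31: +0.5368
  t32: +2.5603
  t33: +0.2019
  t34: +1.2965
  t35: +3.1867
  t36: +2.5546
  t37: -2.0544
  t38: +0.8826
  t39: -2.1187
  t40: +1.5188
  t41: -0.0957
  t42: +13.4261
  t43: +0.6417
  t44: +0.4844
  t45: +1.0593
  t46: +0.3015
  t47: +0.4050
  t48: +0.1089
  t49: +2.3186
  t50: +0.3431
  t51: +1.4131
Σ = +67.3146 → |volume| = 67.31

Directed edges: 153 total; 9 unmatched, e.g. (-1.34,-0.79,1.17)→(0.95,-0.93,-0.55) → open.

67.31 OPEN


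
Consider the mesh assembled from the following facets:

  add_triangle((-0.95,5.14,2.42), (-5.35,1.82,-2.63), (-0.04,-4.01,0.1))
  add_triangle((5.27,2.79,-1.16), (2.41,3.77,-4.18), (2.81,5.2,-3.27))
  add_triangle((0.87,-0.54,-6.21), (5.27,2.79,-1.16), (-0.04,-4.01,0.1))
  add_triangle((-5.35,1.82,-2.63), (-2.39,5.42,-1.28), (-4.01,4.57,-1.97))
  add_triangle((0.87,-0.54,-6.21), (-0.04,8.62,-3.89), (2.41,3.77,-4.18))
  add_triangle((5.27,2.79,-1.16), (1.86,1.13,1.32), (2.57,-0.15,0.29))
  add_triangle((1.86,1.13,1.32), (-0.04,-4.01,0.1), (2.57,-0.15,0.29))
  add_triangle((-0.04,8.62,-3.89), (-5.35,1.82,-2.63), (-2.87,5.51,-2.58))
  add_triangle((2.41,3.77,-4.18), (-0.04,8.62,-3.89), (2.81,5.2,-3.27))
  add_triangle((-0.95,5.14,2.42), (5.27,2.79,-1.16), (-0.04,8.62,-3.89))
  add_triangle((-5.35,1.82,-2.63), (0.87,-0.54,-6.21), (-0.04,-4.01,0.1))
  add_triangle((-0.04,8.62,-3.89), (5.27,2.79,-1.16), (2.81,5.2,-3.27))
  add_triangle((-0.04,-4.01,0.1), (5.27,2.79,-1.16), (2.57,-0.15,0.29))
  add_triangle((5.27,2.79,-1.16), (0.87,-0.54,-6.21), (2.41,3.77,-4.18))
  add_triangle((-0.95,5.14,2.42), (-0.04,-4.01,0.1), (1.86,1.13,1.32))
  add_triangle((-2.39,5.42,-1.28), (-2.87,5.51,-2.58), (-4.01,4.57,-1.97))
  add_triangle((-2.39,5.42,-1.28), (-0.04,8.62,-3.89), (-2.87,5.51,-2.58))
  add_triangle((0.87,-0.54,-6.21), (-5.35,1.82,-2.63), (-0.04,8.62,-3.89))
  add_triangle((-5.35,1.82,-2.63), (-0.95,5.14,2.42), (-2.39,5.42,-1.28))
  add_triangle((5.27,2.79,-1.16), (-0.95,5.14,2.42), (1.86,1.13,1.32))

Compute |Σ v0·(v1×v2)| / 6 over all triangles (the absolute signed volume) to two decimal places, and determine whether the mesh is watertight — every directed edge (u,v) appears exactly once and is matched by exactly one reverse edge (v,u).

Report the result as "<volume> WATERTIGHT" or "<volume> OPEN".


245.24 OPEN

Per-triangle v0·(v1×v2)/6:
  t1: +10.8717
  t2: +6.0914
  t3: +21.1661
  t4: -0.3057
  t5: +19.4181
  t6: +2.4038
  t7: +1.9633
  t8: +6.6739
  t9: +6.8722
  t10: +36.1043
  t11: +23.8402
  t12: +7.4115
  t13: +2.8769
  t14: +16.3919
  t15: +4.0506
  t16: +1.9500
  t17: +5.0821
  t18: +51.7800
  t19: +12.3109
  t20: +8.2895
Σ = +245.2427 → |volume| = 245.24

Directed edges: 60 total; 6 unmatched, e.g. (-4.01,4.57,-1.97)→(-5.35,1.82,-2.63) → open.


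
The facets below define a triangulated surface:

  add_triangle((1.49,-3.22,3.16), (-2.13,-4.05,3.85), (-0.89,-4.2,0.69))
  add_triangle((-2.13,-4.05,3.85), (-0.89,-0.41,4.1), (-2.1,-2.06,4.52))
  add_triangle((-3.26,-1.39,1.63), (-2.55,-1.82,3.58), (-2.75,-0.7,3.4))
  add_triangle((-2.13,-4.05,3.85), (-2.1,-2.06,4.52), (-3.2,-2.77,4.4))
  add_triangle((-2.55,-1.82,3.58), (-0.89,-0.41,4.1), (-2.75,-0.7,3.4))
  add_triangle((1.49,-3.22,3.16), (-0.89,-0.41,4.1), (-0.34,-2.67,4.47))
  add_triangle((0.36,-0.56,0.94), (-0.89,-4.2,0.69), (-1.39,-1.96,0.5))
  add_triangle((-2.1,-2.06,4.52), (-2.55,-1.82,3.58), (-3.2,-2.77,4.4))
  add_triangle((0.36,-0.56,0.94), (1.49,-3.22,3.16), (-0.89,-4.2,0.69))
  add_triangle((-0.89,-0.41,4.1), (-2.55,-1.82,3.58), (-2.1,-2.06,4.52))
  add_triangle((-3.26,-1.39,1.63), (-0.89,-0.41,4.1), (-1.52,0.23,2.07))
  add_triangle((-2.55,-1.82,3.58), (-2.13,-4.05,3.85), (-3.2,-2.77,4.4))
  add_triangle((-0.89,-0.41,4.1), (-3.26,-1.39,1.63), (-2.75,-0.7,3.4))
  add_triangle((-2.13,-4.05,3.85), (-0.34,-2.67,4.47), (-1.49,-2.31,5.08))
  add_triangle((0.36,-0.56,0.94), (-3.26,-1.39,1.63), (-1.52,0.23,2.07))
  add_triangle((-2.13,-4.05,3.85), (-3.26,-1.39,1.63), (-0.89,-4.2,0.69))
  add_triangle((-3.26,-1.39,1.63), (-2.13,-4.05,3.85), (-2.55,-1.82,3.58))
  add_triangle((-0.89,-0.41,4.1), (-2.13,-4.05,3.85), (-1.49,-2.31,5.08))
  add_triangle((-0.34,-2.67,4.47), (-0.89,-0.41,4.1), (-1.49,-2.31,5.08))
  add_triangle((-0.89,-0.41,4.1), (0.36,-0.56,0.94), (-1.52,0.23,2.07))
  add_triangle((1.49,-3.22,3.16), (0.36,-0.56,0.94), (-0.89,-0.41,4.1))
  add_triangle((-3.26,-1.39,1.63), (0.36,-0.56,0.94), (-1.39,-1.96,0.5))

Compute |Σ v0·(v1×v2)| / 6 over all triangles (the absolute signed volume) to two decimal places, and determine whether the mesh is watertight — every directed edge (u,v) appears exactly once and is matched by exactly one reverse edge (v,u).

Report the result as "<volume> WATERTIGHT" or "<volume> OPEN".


26.95 OPEN

Per-triangle v0·(v1×v2)/6:
  t1: +7.1849
  t2: +1.3799
  t3: +1.3980
  t4: +1.8019
  t5: +1.5739
  t6: +2.0546
  t7: -0.6382
  t8: +0.3468
  t9: -0.4079
  t10: +0.8303
  t11: +1.7655
  t12: -0.2771
  t13: -0.9720
  t14: +2.4305
  t15: -1.0422
  t16: +5.3629
  t17: +2.8260
  t18: +0.6238
  t19: +1.3644
  t20: -0.1725
  t21: +0.4264
  t22: -0.9077
Σ = +26.9522 → |volume| = 26.95

Directed edges: 66 total; 6 unmatched, e.g. (1.49,-3.22,3.16)→(-2.13,-4.05,3.85) → open.


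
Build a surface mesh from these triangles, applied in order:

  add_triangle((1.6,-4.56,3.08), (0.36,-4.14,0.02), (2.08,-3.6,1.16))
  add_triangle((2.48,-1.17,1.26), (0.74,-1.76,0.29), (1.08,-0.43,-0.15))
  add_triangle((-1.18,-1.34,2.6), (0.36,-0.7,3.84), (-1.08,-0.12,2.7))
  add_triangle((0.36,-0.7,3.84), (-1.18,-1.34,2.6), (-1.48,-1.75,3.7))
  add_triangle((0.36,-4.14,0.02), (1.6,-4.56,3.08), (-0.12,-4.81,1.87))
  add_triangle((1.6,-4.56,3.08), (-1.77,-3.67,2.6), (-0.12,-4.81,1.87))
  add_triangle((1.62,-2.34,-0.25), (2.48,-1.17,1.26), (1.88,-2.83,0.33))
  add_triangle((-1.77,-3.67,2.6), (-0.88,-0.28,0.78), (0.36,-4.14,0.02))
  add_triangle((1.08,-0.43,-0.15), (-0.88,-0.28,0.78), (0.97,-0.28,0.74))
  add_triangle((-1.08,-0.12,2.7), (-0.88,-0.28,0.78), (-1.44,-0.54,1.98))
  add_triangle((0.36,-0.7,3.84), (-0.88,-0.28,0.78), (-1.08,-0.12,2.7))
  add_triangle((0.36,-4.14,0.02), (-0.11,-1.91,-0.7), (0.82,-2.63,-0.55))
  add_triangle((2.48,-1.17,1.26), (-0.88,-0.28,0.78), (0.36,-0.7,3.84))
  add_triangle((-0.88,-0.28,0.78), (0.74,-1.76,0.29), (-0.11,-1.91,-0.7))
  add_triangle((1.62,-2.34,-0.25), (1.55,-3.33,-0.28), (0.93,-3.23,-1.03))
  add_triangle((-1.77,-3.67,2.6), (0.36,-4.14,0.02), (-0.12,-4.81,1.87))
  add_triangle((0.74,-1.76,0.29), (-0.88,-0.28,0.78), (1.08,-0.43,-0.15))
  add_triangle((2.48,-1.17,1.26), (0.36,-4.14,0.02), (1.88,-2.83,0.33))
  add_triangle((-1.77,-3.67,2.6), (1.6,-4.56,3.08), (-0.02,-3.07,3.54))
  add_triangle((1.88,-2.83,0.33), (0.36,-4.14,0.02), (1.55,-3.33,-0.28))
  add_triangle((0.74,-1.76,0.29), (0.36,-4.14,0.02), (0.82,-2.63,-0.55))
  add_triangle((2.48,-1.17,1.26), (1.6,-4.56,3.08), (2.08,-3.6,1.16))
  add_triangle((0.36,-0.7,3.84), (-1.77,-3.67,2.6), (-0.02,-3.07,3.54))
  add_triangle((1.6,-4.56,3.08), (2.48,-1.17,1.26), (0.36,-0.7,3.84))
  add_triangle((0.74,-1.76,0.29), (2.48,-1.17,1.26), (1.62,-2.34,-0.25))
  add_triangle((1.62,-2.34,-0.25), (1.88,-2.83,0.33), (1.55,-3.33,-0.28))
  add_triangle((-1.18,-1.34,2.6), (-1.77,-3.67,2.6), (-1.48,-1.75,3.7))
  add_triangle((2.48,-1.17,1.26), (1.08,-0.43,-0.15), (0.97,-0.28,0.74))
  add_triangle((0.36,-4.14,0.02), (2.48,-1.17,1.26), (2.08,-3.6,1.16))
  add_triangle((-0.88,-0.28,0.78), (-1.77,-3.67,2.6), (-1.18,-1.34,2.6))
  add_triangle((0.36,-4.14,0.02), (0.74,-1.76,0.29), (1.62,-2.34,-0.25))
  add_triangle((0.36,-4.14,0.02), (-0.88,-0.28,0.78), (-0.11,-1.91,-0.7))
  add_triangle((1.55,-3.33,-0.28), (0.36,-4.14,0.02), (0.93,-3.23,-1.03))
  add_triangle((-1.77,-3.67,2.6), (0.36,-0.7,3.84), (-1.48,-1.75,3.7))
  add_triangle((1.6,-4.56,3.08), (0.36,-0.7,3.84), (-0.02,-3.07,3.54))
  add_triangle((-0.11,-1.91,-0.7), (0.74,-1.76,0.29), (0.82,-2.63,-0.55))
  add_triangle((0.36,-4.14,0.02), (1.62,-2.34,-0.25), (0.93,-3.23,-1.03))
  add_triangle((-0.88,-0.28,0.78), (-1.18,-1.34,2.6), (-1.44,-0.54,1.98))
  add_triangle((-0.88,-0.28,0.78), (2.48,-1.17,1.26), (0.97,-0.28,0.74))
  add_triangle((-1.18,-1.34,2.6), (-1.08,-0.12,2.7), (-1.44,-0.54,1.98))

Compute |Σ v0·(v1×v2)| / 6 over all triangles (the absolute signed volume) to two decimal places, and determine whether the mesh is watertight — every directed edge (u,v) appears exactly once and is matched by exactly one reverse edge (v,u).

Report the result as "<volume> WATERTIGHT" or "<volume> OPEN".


Per-triangle v0·(v1×v2)/6:
  t1: +2.7795
  t2: +0.4103
  t3: +1.0780
  t4: -0.0326
  t5: +2.6693
  t6: +3.3707
  t7: +0.4546
  t8: +0.4889
  t9: -0.1118
  t10: +0.0440
  t11: -0.3446
  t12: +0.3966
  t13: -0.7819
  t14: -0.4935
  t15: +0.2404
  t16: +1.7031
  t17: -0.1289
  t18: +0.8951
  t19: +3.3067
  t20: +0.6089
  t21: +0.3427
  t22: +2.2916
  t23: +2.4052
  t24: +5.2551
  t25: -0.5698
  t26: +0.1839
  t27: +0.1610
  t28: +0.0594
  t29: +0.3457
  t30: +0.5623
  t31: -0.3810
  t32: +0.5909
  t33: +0.7767
  t34: +2.3507
  t35: +2.9353
  t36: -0.1783
  t37: -0.9049
  t38: +0.0809
  t39: +0.1611
  t40: +0.3286
Σ = +33.3498 → |volume| = 33.35

Directed edges: 120 total, each appears once with its reverse present → watertight.

33.35 WATERTIGHT


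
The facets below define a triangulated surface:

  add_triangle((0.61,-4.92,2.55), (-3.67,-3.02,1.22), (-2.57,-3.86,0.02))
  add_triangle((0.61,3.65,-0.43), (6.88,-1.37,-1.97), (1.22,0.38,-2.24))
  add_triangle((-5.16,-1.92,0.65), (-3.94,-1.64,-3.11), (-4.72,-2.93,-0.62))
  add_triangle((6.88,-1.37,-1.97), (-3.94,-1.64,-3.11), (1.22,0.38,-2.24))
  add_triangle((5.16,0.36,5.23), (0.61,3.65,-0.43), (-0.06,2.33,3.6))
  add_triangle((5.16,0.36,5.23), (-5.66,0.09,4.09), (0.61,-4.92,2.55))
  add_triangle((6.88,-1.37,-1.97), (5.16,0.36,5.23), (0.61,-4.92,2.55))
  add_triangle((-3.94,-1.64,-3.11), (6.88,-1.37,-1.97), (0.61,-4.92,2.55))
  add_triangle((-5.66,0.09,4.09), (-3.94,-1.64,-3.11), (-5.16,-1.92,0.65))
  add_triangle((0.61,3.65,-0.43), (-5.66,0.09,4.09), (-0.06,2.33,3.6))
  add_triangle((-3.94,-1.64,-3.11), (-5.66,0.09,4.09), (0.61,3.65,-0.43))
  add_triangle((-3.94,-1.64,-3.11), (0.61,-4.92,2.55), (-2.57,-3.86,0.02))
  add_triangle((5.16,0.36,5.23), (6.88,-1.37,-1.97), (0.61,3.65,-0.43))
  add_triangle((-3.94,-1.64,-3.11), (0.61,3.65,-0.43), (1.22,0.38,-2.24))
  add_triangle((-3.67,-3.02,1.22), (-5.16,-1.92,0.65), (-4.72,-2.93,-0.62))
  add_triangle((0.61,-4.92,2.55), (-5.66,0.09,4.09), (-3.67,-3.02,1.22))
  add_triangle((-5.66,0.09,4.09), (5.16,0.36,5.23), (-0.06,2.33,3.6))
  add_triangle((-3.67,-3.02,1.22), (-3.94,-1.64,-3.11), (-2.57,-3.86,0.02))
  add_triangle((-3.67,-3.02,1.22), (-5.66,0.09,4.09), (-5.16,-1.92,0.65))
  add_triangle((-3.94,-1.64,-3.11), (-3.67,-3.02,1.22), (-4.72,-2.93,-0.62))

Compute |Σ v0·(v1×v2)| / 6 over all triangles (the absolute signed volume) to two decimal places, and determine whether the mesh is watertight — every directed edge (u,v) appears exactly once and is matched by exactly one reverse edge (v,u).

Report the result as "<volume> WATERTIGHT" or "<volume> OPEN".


Per-triangle v0·(v1×v2)/6:
  t1: +5.7055
  t2: +7.9940
  t3: +3.4585
  t4: +8.2837
  t5: +13.4616
  t6: +42.7443
  t7: +41.2417
  t8: +30.8948
  t9: +6.3057
  t10: +12.2549
  t11: +20.5485
  t12: +3.1702
  t13: +29.4136
  t14: +7.2195
  t15: +2.4929
  t16: +15.3181
  t17: +18.1997
  t18: +5.5356
  t19: +6.2358
  t20: +0.4339
Σ = +280.9125 → |volume| = 280.91

Directed edges: 60 total, each appears once with its reverse present → watertight.

280.91 WATERTIGHT
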